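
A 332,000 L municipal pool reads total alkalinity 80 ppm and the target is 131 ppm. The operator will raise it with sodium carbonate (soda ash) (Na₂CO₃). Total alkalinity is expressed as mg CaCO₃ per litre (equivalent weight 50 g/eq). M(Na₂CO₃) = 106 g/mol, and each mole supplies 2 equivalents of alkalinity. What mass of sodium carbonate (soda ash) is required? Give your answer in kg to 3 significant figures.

17.9 kg

Alkalinity to add: (131 − 80) = 51 mg/L as CaCO₃ × 332,000 L = 16,930 g as CaCO₃.
Equivalents: 16,930 g ÷ 50 g/eq = 338.6 eq.
Each mole of Na₂CO₃ supplies 2 eq, so 338.6 / 2 = 169.3 mol.
Mass: 169.3 mol × 106 g/mol = 17,950 g.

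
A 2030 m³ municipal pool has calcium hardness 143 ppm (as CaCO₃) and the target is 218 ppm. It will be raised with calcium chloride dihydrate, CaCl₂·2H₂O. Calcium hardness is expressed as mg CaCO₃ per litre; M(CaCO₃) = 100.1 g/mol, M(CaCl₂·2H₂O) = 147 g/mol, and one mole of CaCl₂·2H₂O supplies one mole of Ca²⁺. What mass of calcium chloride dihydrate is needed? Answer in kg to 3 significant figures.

224 kg

Volume: 2030 m³ = 2,030,000 L.
Hardness to add: (218 − 143) = 75 mg/L as CaCO₃ × 2,030,000 L = 152,200 g as CaCO₃.
Moles of Ca²⁺ (1 mol Ca²⁺ ≡ 1 mol CaCO₃): 152,200 / 100.1 g/mol = 1521 mol.
Mass of CaCl₂·2H₂O: 1521 × 147 = 223,600 g.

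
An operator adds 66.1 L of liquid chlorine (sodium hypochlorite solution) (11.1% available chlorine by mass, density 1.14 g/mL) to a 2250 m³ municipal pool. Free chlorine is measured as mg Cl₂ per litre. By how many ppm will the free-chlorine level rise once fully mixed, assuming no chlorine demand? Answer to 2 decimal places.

Volume: 2250 m³ = 2,250,000 L.
Mass of solution: 66.1 L × 1000 mL/L × 1.14 g/mL = 75,350 g.
Available chlorine delivered: 75,350 g × 0.111 = 8364 g as Cl₂.
Concentration rise: 8364 g / 2,250,000 L = 3.717 mg/L = 3.72 ppm.

3.72 ppm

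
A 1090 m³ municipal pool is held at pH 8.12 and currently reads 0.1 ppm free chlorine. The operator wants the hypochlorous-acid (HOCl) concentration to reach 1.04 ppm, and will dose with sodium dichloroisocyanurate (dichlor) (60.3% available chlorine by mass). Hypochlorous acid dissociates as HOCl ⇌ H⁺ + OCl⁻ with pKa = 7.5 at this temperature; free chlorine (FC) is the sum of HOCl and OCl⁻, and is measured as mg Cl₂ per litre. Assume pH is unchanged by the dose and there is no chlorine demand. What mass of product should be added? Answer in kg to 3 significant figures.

9.54 kg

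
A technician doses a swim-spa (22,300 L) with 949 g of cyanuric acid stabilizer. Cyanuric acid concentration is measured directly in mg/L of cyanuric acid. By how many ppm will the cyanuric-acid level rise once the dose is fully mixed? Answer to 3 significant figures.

Rise: 949 g / 22,300 L × 1000 = 42.56 mg/L.

42.6 ppm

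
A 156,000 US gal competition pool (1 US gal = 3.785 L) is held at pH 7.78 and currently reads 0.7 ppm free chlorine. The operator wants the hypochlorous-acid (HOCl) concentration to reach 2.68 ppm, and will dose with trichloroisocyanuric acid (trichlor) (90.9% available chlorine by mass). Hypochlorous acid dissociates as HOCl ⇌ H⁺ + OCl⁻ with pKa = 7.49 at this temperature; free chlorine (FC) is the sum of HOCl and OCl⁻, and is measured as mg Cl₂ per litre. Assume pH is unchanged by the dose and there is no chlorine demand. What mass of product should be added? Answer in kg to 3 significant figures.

Volume: 156,000 US gal × 3.785 L/gal = 590,460 L.
[OCl⁻]/[HOCl] = 10^(pH − pKa) = 10^(7.78 − 7.49) = 1.95; fraction as HOCl = 1/(1 + 1.95) = 0.339.
Free chlorine required for 2.68 ppm HOCl: 2.68 / 0.339 = 7.906 ppm.
FC to add: 7.906 − 0.7 = 7.206 mg/L as Cl₂.
Cl₂ equivalent: 7.206 mg/L × 590,460 L = 4255 g.
Product at 90.9% available Cl: 4255 / 0.909 = 4681 g.

4.68 kg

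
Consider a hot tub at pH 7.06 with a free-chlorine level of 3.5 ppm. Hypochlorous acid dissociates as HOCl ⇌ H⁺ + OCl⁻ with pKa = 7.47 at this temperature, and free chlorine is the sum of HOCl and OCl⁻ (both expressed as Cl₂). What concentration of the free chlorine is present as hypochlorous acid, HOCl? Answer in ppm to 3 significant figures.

2.52 ppm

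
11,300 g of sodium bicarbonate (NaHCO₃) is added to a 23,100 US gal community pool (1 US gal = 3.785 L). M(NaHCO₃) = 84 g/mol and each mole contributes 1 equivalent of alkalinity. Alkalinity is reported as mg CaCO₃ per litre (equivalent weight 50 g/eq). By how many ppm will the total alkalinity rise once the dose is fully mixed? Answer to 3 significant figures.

76.9 ppm

Volume: 23,100 US gal × 3.785 L/gal = 87,434 L.
Moles of NaHCO₃: 11,300 g ÷ 84 g/mol = 134.5 mol → 134.5 eq of alkalinity.
As CaCO₃: 134.5 eq × 50 g/eq = 6726 g.
Rise: 6726 g / 87,434 L × 1000 = 76.93 mg/L.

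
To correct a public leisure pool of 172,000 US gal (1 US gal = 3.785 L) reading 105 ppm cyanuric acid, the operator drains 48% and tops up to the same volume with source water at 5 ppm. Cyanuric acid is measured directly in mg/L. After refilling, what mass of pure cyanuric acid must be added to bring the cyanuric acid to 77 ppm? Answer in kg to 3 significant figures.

Volume: 172,000 US gal × 3.785 L/gal = 651,020 L.
After draining 48% and refilling: 105 × 0.52 + 5 × 0.48 = 57 ppm.
Deficit to target: 77 − 57 = 20 mg/L.
Mass: 20 mg/L × 651,020 L = 13,020 g cyanuric acid.

13.0 kg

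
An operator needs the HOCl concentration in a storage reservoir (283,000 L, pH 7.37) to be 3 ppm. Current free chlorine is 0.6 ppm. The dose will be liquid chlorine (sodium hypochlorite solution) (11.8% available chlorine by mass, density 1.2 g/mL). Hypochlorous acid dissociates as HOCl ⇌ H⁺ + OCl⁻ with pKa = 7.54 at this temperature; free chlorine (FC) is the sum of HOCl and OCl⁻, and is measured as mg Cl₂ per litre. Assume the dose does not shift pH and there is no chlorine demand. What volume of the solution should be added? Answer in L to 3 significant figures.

[OCl⁻]/[HOCl] = 10^(pH − pKa) = 10^(7.37 − 7.54) = 0.6761; fraction as HOCl = 1/(1 + 0.6761) = 0.5966.
Free chlorine required for 3 ppm HOCl: 3 / 0.5966 = 5.028 ppm.
FC to add: 5.028 − 0.6 = 4.428 mg/L as Cl₂.
Cl₂ equivalent: 4.428 mg/L × 283,000 L = 1253 g.
Product at 11.8% available Cl: 1253 / 0.118 = 10,620 g.
Volume: 10,620 g ÷ 1.2 g/mL = 8850 mL.

8.85 L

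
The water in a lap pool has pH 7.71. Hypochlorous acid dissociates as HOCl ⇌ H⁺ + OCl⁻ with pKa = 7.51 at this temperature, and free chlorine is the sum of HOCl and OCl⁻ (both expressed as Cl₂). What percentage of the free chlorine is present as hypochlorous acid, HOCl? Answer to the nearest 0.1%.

38.7%

[OCl⁻]/[HOCl] = 10^(pH − pKa) = 10^(7.71 − 7.51) = 10^0.20 = 1.585.
Fraction as HOCl = 1 / (1 + 1.585) = 0.3869.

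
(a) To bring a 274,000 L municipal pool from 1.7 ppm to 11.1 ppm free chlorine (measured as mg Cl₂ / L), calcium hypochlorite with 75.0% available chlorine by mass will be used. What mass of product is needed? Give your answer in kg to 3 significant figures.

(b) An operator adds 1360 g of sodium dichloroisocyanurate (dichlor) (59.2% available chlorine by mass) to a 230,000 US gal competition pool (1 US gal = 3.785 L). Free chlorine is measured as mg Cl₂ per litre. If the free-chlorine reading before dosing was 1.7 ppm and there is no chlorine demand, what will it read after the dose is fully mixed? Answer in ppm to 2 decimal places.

(a) 3.43 kg; (b) 2.62 ppm

(a) Chlorine deficit: 11.1 − 1.7 = 9.4 ppm = 9.4 mg/L as Cl₂.
(a) Cl₂ equivalent needed: 9.4 mg/L × 274,000 L = 2,576,000 mg = 2576 g.
(a) Product at 75.0% available chlorine: 2576 / 0.75 = 3434 g.

(b) Volume: 230,000 US gal × 3.785 L/gal = 870,550 L.
(b) Available chlorine delivered: 1360 g × 0.592 = 805.1 g as Cl₂.
(b) Concentration rise: 805.1 g / 870,550 L = 0.9248 mg/L = 0.92 ppm.
(b) Final FC: 1.7 + 0.92 = 2.62 ppm.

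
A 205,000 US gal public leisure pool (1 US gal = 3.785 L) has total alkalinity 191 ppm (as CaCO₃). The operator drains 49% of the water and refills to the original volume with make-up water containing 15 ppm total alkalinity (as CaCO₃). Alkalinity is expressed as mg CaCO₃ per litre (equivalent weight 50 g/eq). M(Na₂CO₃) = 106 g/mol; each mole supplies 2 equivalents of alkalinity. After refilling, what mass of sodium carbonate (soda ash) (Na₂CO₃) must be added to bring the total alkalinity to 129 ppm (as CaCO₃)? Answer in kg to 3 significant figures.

19.9 kg

Volume: 205,000 US gal × 3.785 L/gal = 775,925 L.
After draining 49% and refilling: 191 × 0.51 + 15 × 0.49 = 104.76 ppm.
Deficit to target: 129 − 104.76 = 24.24 mg/L.
As CaCO₃: 24.24 mg/L × 775,925 L = 18,810 g; ÷ 50 g/eq ÷ 2 = 188.1 mol Na₂CO₃.
Mass: 188.1 × 106 = 19,940 g.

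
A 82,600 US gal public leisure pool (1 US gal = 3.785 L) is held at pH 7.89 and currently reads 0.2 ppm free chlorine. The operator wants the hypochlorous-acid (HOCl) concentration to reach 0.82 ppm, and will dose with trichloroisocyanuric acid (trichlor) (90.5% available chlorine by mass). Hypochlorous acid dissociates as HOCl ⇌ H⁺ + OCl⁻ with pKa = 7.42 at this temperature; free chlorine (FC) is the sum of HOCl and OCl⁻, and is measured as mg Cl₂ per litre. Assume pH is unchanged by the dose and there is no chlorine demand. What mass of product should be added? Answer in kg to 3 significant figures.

Volume: 82,600 US gal × 3.785 L/gal = 312,641 L.
[OCl⁻]/[HOCl] = 10^(pH − pKa) = 10^(7.89 − 7.42) = 2.951; fraction as HOCl = 1/(1 + 2.951) = 0.2531.
Free chlorine required for 0.82 ppm HOCl: 0.82 / 0.2531 = 3.24 ppm.
FC to add: 3.24 − 0.2 = 3.04 mg/L as Cl₂.
Cl₂ equivalent: 3.04 mg/L × 312,641 L = 950.4 g.
Product at 90.5% available Cl: 950.4 / 0.905 = 1050 g.

1.05 kg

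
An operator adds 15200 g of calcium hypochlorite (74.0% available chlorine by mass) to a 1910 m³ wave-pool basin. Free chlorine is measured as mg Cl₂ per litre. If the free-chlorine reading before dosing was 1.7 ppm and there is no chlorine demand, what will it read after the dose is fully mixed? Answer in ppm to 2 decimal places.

Volume: 1910 m³ = 1,910,000 L.
Available chlorine delivered: 15,200 g × 0.74 = 11,250 g as Cl₂.
Concentration rise: 11,250 g / 1,910,000 L = 5.889 mg/L = 5.89 ppm.
Final FC: 1.7 + 5.89 = 7.59 ppm.

7.59 ppm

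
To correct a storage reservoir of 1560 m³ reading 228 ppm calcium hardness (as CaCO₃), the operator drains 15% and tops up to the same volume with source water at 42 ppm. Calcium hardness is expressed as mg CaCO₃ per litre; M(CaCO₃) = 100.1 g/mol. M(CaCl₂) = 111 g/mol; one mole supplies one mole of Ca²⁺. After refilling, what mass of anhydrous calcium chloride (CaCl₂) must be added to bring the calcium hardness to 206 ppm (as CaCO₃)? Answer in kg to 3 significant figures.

Volume: 1560 m³ = 1,560,000 L.
After draining 15% and refilling: 228 × 0.85 + 42 × 0.15 = 200.1 ppm.
Deficit to target: 206 − 200.1 = 5.9 mg/L.
As CaCO₃: 5.9 mg/L × 1,560,000 L = 9204 g; ÷ 100.1 = 91.95 mol Ca²⁺.
Mass: 91.95 × 111 = 10,210 g.

10.2 kg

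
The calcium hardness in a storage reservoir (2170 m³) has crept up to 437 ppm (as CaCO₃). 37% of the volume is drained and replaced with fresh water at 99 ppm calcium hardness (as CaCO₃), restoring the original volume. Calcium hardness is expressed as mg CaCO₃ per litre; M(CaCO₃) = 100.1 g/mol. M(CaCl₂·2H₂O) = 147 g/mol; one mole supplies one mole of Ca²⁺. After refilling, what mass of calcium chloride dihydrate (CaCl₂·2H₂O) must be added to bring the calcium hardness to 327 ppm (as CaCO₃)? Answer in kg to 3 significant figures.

48.0 kg

Volume: 2170 m³ = 2,170,000 L.
After draining 37% and refilling: 437 × 0.63 + 99 × 0.37 = 311.94 ppm.
Deficit to target: 327 − 311.94 = 15.06 mg/L.
As CaCO₃: 15.06 mg/L × 2,170,000 L = 32,680 g; ÷ 100.1 = 326.5 mol Ca²⁺.
Mass: 326.5 × 147 = 47,990 g.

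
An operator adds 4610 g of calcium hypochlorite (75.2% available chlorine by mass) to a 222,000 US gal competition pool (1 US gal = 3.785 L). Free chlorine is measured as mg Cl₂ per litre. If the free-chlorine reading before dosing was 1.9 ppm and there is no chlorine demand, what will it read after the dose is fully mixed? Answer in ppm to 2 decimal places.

6.03 ppm

Volume: 222,000 US gal × 3.785 L/gal = 840,270 L.
Available chlorine delivered: 4610 g × 0.752 = 3467 g as Cl₂.
Concentration rise: 3467 g / 840,270 L = 4.126 mg/L = 4.13 ppm.
Final FC: 1.9 + 4.13 = 6.03 ppm.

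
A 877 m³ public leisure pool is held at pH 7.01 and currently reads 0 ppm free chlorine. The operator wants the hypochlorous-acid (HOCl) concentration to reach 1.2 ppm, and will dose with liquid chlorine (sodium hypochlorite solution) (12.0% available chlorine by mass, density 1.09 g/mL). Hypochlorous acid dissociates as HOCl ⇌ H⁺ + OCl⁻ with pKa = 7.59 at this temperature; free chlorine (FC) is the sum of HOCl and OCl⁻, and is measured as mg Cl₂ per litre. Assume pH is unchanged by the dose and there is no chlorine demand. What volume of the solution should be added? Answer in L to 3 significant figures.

Volume: 877 m³ = 877,000 L.
[OCl⁻]/[HOCl] = 10^(pH − pKa) = 10^(7.01 − 7.59) = 0.263; fraction as HOCl = 1/(1 + 0.263) = 0.7917.
Free chlorine required for 1.2 ppm HOCl: 1.2 / 0.7917 = 1.516 ppm.
FC to add: 1.516 − 0 = 1.516 mg/L as Cl₂.
Cl₂ equivalent: 1.516 mg/L × 877,000 L = 1329 g.
Product at 12.0% available Cl: 1329 / 0.12 = 11,080 g.
Volume: 11,080 g ÷ 1.09 g/mL = 10,160 mL.

10.2 L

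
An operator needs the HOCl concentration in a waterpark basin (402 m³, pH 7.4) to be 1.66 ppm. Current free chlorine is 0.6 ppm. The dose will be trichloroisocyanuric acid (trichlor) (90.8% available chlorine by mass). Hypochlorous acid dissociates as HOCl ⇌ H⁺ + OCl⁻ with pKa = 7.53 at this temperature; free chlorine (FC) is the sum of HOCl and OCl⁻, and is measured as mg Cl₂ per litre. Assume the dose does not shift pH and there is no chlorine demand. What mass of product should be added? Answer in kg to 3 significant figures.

Volume: 402 m³ = 402,000 L.
[OCl⁻]/[HOCl] = 10^(pH − pKa) = 10^(7.4 − 7.53) = 0.7413; fraction as HOCl = 1/(1 + 0.7413) = 0.5743.
Free chlorine required for 1.66 ppm HOCl: 1.66 / 0.5743 = 2.891 ppm.
FC to add: 2.891 − 0.6 = 2.291 mg/L as Cl₂.
Cl₂ equivalent: 2.291 mg/L × 402,000 L = 920.8 g.
Product at 90.8% available Cl: 920.8 / 0.908 = 1014 g.

1.01 kg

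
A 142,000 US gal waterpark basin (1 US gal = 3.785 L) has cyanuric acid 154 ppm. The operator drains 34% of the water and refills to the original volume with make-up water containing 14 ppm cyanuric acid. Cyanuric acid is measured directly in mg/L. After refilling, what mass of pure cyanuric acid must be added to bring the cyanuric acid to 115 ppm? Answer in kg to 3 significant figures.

Volume: 142,000 US gal × 3.785 L/gal = 537,470 L.
After draining 34% and refilling: 154 × 0.66 + 14 × 0.34 = 106.4 ppm.
Deficit to target: 115 − 106.4 = 8.6 mg/L.
Mass: 8.6 mg/L × 537,470 L = 4622 g cyanuric acid.

4.62 kg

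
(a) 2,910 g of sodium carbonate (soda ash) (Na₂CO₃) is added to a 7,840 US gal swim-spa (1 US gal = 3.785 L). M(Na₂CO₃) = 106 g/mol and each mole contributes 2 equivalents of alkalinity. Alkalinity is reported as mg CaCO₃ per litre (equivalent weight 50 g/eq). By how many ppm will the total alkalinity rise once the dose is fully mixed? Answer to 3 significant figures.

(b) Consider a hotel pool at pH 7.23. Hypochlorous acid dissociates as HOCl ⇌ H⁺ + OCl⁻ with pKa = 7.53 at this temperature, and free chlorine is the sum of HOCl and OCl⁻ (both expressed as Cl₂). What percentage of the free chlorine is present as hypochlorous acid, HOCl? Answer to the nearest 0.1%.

(a) 92.5 ppm; (b) 66.6%

(a) Volume: 7,840 US gal × 3.785 L/gal = 29,674 L.
(a) Moles of Na₂CO₃: 2,910 g ÷ 106 g/mol = 27.45 mol → 54.91 eq of alkalinity.
(a) As CaCO₃: 54.91 eq × 50 g/eq = 2745 g.
(a) Rise: 2745 g / 29,674 L × 1000 = 92.51 mg/L.

(b) [OCl⁻]/[HOCl] = 10^(pH − pKa) = 10^(7.23 − 7.53) = 10^-0.30 = 0.5012.
(b) Fraction as HOCl = 1 / (1 + 0.5012) = 0.6661.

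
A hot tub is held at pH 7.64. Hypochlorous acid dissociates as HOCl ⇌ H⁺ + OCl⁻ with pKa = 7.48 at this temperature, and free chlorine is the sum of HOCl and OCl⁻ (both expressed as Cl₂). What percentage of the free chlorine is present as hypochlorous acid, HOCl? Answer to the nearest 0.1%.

[OCl⁻]/[HOCl] = 10^(pH − pKa) = 10^(7.64 − 7.48) = 10^0.16 = 1.445.
Fraction as HOCl = 1 / (1 + 1.445) = 0.4089.

40.9%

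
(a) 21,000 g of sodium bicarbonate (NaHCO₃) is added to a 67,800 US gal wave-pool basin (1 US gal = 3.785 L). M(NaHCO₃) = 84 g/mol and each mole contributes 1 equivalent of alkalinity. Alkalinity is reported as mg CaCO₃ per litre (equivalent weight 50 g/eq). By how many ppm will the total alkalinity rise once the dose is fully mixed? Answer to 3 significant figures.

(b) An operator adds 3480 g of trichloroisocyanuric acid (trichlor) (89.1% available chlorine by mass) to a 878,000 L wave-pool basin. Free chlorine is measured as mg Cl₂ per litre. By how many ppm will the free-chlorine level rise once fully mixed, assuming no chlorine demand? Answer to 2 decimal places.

(a) Volume: 67,800 US gal × 3.785 L/gal = 256,623 L.
(a) Moles of NaHCO₃: 21,000 g ÷ 84 g/mol = 250 mol → 250 eq of alkalinity.
(a) As CaCO₃: 250 eq × 50 g/eq = 12,500 g.
(a) Rise: 12,500 g / 256,623 L × 1000 = 48.71 mg/L.

(b) Available chlorine delivered: 3480 g × 0.891 = 3101 g as Cl₂.
(b) Concentration rise: 3101 g / 878,000 L = 3.532 mg/L = 3.53 ppm.

(a) 48.7 ppm; (b) 3.53 ppm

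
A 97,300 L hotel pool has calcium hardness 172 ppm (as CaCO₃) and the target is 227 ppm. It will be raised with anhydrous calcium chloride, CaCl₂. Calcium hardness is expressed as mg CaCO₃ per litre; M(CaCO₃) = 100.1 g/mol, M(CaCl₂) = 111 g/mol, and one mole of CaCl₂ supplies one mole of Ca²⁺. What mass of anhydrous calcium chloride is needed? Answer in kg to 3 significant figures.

5.93 kg

Hardness to add: (227 − 172) = 55 mg/L as CaCO₃ × 97,300 L = 5352 g as CaCO₃.
Moles of Ca²⁺ (1 mol Ca²⁺ ≡ 1 mol CaCO₃): 5352 / 100.1 g/mol = 53.46 mol.
Mass of CaCl₂: 53.46 × 111 = 5934 g.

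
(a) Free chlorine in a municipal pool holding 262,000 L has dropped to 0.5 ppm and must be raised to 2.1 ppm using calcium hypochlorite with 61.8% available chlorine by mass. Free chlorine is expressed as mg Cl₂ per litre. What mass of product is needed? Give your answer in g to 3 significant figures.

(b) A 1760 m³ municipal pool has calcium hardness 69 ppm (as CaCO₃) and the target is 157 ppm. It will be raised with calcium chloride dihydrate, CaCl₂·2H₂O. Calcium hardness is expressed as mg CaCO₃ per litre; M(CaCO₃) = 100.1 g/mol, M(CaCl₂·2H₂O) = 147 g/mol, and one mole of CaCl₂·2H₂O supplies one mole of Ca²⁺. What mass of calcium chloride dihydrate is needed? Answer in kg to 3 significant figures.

(a) 678 g; (b) 227 kg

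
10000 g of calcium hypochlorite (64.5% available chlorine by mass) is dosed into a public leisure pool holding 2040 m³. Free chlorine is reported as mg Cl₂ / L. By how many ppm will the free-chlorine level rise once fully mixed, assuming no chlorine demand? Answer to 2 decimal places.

3.16 ppm

Volume: 2040 m³ = 2,040,000 L.
Available chlorine delivered: 10,000 g × 0.645 = 6450 g as Cl₂.
Concentration rise: 6450 g / 2,040,000 L = 3.162 mg/L = 3.16 ppm.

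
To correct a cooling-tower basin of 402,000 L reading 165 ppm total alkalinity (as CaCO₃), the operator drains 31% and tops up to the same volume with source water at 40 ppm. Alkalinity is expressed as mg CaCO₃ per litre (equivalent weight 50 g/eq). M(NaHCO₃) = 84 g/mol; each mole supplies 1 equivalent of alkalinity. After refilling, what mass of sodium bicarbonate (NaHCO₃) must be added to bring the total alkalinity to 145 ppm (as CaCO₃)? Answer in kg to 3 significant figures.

12.7 kg

After draining 31% and refilling: 165 × 0.69 + 40 × 0.31 = 126.25 ppm.
Deficit to target: 145 − 126.25 = 18.75 mg/L.
As CaCO₃: 18.75 mg/L × 402,000 L = 7538 g; ÷ 50 g/eq ÷ 1 = 150.8 mol NaHCO₃.
Mass: 150.8 × 84 = 12,660 g.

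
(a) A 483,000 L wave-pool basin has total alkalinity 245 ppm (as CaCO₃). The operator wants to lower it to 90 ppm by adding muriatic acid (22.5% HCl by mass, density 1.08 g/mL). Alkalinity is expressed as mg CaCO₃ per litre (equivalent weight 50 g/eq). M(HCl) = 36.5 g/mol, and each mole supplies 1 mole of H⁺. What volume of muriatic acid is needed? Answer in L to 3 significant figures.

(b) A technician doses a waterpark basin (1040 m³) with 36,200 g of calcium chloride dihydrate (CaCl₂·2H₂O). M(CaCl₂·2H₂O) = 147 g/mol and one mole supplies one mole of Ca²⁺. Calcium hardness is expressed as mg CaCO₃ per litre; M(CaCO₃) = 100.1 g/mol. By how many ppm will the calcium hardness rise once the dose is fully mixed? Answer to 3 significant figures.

(a) 225 L; (b) 23.7 ppm

(a) Alkalinity to neutralize: (245 − 90) = 155 mg/L as CaCO₃ × 483,000 L = 74,860 g as CaCO₃.
(a) Equivalents of H⁺ required: 74,860 ÷ 50 g/eq = 1497 eq = 1497 mol HCl.
(a) Mass of HCl: 1497 × 36.5 = 54,650 g.
(a) Mass of 22.5% solution: 54,650 / 0.225 = 242,900 g.
(a) Volume: 242,900 g ÷ 1.08 g/mL = 224,900 mL.

(b) Volume: 1040 m³ = 1,040,000 L.
(b) Moles of Ca²⁺: 36,200 g ÷ 147 g/mol = 246.3 mol.
(b) As CaCO₃: 246.3 mol × 100.1 g/mol = 24,650 g.
(b) Rise: 24,650 g / 1,040,000 L × 1000 = 23.7 mg/L.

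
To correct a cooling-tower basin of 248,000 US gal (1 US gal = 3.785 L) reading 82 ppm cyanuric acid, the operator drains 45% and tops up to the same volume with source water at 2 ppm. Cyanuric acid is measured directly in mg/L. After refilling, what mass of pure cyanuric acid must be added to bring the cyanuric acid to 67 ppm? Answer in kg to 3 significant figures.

19.7 kg

Volume: 248,000 US gal × 3.785 L/gal = 938,680 L.
After draining 45% and refilling: 82 × 0.55 + 2 × 0.45 = 46 ppm.
Deficit to target: 67 − 46 = 21 mg/L.
Mass: 21 mg/L × 938,680 L = 19,710 g cyanuric acid.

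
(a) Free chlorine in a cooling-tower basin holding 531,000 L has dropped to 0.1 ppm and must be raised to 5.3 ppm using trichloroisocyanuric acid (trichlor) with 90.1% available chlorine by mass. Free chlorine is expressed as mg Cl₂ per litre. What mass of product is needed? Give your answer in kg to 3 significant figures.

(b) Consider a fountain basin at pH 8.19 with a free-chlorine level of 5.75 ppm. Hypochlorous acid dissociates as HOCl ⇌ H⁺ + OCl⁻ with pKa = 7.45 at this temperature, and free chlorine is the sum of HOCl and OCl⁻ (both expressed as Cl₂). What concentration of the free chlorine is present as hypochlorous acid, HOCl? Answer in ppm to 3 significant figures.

(a) 3.06 kg; (b) 0.885 ppm

(a) Chlorine deficit: 5.3 − 0.1 = 5.2 ppm = 5.2 mg/L as Cl₂.
(a) Cl₂ equivalent needed: 5.2 mg/L × 531,000 L = 2,761,000 mg = 2761 g.
(a) Product at 90.1% available chlorine: 2761 / 0.901 = 3065 g.

(b) [OCl⁻]/[HOCl] = 10^(pH − pKa) = 10^(8.19 − 7.45) = 10^0.74 = 5.495.
(b) Fraction as HOCl = 1 / (1 + 5.495) = 0.154.
(b) HOCl = 0.154 × 5.75 ppm = 0.8852 ppm.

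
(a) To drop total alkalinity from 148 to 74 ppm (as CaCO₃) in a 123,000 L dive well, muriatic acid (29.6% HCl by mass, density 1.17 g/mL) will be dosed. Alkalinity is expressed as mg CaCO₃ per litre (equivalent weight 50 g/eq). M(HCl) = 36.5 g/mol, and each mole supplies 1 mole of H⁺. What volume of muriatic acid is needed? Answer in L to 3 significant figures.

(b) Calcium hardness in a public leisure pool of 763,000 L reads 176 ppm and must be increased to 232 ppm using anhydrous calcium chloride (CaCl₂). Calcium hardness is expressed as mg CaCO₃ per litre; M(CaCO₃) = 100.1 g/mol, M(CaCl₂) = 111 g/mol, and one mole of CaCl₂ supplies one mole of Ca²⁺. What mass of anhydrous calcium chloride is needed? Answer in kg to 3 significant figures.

(a) 19.2 L; (b) 47.4 kg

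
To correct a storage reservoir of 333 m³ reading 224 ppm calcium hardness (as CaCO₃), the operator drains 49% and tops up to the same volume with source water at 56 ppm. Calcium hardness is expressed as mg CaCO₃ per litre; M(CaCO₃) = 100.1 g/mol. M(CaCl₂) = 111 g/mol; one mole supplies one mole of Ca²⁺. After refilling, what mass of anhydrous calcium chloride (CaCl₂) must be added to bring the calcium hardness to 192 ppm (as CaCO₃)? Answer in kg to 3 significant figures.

Volume: 333 m³ = 333,000 L.
After draining 49% and refilling: 224 × 0.51 + 56 × 0.49 = 141.68 ppm.
Deficit to target: 192 − 141.68 = 50.32 mg/L.
As CaCO₃: 50.32 mg/L × 333,000 L = 16,760 g; ÷ 100.1 = 167.4 mol Ca²⁺.
Mass: 167.4 × 111 = 18,580 g.

18.6 kg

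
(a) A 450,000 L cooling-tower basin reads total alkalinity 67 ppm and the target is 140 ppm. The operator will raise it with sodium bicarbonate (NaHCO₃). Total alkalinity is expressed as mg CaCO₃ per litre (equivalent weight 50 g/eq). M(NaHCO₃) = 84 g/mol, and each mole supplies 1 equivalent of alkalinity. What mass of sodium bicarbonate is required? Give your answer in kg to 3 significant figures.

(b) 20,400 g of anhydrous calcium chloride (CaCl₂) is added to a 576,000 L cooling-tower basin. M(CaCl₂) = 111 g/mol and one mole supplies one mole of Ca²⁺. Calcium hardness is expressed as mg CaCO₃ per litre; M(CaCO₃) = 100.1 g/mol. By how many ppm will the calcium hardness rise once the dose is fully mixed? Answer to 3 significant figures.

(a) 55.2 kg; (b) 31.9 ppm

(a) Alkalinity to add: (140 − 67) = 73 mg/L as CaCO₃ × 450,000 L = 32,850 g as CaCO₃.
(a) Equivalents: 32,850 g ÷ 50 g/eq = 657 eq.
(a) NaHCO₃ supplies 1 eq per mole → 657 mol.
(a) Mass: 657 mol × 84 g/mol = 55,190 g.

(b) Moles of Ca²⁺: 20,400 g ÷ 111 g/mol = 183.8 mol.
(b) As CaCO₃: 183.8 mol × 100.1 g/mol = 18,400 g.
(b) Rise: 18,400 g / 576,000 L × 1000 = 31.94 mg/L.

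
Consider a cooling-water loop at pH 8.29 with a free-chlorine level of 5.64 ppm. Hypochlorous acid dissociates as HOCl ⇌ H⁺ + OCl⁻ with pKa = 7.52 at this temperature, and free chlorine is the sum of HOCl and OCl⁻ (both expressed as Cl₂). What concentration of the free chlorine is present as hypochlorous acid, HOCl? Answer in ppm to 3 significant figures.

0.819 ppm

[OCl⁻]/[HOCl] = 10^(pH − pKa) = 10^(8.29 − 7.52) = 10^0.77 = 5.888.
Fraction as HOCl = 1 / (1 + 5.888) = 0.1452.
HOCl = 0.1452 × 5.64 ppm = 0.8188 ppm.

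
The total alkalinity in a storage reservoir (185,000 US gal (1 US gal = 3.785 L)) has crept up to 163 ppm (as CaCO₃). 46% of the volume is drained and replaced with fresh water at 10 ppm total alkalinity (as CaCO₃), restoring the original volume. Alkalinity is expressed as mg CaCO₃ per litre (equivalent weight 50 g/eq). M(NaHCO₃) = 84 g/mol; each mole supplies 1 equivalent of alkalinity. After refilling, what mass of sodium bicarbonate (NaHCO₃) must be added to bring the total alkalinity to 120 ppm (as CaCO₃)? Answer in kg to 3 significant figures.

32.2 kg

Volume: 185,000 US gal × 3.785 L/gal = 700,225 L.
After draining 46% and refilling: 163 × 0.54 + 10 × 0.46 = 92.62 ppm.
Deficit to target: 120 − 92.62 = 27.38 mg/L.
As CaCO₃: 27.38 mg/L × 700,225 L = 19,170 g; ÷ 50 g/eq ÷ 1 = 383.4 mol NaHCO₃.
Mass: 383.4 × 84 = 32,210 g.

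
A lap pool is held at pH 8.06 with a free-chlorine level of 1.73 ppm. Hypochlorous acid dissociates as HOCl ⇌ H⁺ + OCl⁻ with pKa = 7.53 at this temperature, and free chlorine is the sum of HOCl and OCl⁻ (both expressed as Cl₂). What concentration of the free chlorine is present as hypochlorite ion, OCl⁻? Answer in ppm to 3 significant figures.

1.34 ppm

[OCl⁻]/[HOCl] = 10^(pH − pKa) = 10^(8.06 − 7.53) = 10^0.53 = 3.388.
Fraction as HOCl = 1 / (1 + 3.388) = 0.2279.
OCl⁻ = (1 − 0.2279) × 1.73 ppm = 1.336 ppm.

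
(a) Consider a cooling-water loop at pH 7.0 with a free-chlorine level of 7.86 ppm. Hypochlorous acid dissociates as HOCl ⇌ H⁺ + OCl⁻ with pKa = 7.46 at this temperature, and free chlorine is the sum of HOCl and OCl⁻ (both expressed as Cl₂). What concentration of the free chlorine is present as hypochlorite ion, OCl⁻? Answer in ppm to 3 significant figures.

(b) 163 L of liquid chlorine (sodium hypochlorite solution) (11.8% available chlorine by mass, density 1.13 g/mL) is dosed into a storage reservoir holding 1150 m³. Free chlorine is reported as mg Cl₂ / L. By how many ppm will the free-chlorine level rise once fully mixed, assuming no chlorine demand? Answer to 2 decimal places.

(a) 2.02 ppm; (b) 18.90 ppm

(a) [OCl⁻]/[HOCl] = 10^(pH − pKa) = 10^(7.0 − 7.46) = 10^-0.46 = 0.3467.
(a) Fraction as HOCl = 1 / (1 + 0.3467) = 0.7425.
(a) OCl⁻ = (1 − 0.7425) × 7.86 ppm = 2.024 ppm.

(b) Volume: 1150 m³ = 1,150,000 L.
(b) Mass of solution: 163 L × 1000 mL/L × 1.13 g/mL = 184,200 g.
(b) Available chlorine delivered: 184,200 g × 0.118 = 21,730 g as Cl₂.
(b) Concentration rise: 21,730 g / 1,150,000 L = 18.9 mg/L = 18.90 ppm.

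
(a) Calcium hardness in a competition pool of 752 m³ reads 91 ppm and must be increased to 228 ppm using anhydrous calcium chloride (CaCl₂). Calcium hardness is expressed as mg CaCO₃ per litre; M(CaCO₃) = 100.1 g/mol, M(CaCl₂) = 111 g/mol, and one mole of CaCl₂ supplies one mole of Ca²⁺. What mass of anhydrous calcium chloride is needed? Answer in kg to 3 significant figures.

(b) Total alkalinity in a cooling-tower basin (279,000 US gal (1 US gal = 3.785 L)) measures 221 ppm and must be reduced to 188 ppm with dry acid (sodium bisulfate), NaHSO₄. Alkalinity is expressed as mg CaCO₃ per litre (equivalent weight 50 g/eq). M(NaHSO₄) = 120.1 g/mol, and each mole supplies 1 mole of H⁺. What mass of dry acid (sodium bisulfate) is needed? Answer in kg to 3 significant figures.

(a) Volume: 752 m³ = 752,000 L.
(a) Hardness to add: (228 − 91) = 137 mg/L as CaCO₃ × 752,000 L = 103,000 g as CaCO₃.
(a) Moles of Ca²⁺ (1 mol Ca²⁺ ≡ 1 mol CaCO₃): 103,000 / 100.1 g/mol = 1029 mol.
(a) Mass of CaCl₂: 1029 × 111 = 114,200 g.

(b) Volume: 279,000 US gal × 3.785 L/gal = 1,056,015 L.
(b) Alkalinity to neutralize: (221 − 188) = 33 mg/L as CaCO₃ × 1,056,015 L = 34,850 g as CaCO₃.
(b) Equivalents of H⁺ required: 34,850 ÷ 50 g/eq = 697 eq = 697 mol NaHSO₄.
(b) Mass of NaHSO₄: 697 × 120.1 = 83,710 g.

(a) 114 kg; (b) 83.7 kg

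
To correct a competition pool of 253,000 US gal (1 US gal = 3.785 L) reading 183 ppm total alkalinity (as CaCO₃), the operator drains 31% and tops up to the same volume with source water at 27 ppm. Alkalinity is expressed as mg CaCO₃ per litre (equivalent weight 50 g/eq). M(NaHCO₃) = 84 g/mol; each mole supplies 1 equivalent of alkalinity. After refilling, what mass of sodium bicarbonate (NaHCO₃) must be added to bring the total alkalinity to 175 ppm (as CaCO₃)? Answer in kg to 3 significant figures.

Volume: 253,000 US gal × 3.785 L/gal = 957,605 L.
After draining 31% and refilling: 183 × 0.69 + 27 × 0.31 = 134.64 ppm.
Deficit to target: 175 − 134.64 = 40.36 mg/L.
As CaCO₃: 40.36 mg/L × 957,605 L = 38,650 g; ÷ 50 g/eq ÷ 1 = 773 mol NaHCO₃.
Mass: 773 × 84 = 64,930 g.

64.9 kg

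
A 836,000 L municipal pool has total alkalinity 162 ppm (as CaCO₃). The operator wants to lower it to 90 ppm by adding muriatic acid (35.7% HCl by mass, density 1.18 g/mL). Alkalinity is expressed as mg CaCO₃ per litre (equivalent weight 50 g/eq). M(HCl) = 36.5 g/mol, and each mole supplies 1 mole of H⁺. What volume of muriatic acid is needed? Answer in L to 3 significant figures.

Alkalinity to neutralize: (162 − 90) = 72 mg/L as CaCO₃ × 836,000 L = 60,190 g as CaCO₃.
Equivalents of H⁺ required: 60,190 ÷ 50 g/eq = 1204 eq = 1204 mol HCl.
Mass of HCl: 1204 × 36.5 = 43,940 g.
Mass of 35.7% solution: 43,940 / 0.357 = 123,100 g.
Volume: 123,100 g ÷ 1.18 g/mL = 104,300 mL.

104 L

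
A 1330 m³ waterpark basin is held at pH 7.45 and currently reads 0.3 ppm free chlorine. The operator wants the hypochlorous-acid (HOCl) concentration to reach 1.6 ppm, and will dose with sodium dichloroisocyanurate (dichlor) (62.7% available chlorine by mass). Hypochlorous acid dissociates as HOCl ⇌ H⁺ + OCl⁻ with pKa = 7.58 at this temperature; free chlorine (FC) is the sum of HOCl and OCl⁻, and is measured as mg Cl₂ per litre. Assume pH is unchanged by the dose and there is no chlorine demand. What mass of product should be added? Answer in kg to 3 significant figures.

5.27 kg

Volume: 1330 m³ = 1,330,000 L.
[OCl⁻]/[HOCl] = 10^(pH − pKa) = 10^(7.45 − 7.58) = 0.7413; fraction as HOCl = 1/(1 + 0.7413) = 0.5743.
Free chlorine required for 1.6 ppm HOCl: 1.6 / 0.5743 = 2.786 ppm.
FC to add: 2.786 − 0.3 = 2.486 mg/L as Cl₂.
Cl₂ equivalent: 2.486 mg/L × 1,330,000 L = 3307 g.
Product at 62.7% available Cl: 3307 / 0.627 = 5274 g.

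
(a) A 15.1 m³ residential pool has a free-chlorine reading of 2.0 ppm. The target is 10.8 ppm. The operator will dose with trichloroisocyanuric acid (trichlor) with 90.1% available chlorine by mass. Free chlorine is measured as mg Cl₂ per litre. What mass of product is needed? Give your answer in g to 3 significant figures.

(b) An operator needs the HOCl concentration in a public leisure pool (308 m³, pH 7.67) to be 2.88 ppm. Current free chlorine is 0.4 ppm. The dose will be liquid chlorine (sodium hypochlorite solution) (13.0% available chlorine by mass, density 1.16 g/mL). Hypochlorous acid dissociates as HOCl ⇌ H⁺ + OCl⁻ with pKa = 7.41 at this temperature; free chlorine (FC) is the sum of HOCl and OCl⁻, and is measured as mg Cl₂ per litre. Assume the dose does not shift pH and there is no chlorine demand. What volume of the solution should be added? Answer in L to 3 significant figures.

(a) Volume: 15.1 m³ = 15,100 L.
(a) Chlorine deficit: 10.8 − 2.0 = 8.8 ppm = 8.8 mg/L as Cl₂.
(a) Cl₂ equivalent needed: 8.8 mg/L × 15,100 L = 132,900 mg = 132.9 g.
(a) Product at 90.1% available chlorine: 132.9 / 0.901 = 147.5 g.

(b) Volume: 308 m³ = 308,000 L.
(b) [OCl⁻]/[HOCl] = 10^(pH − pKa) = 10^(7.67 − 7.41) = 1.82; fraction as HOCl = 1/(1 + 1.82) = 0.3546.
(b) Free chlorine required for 2.88 ppm HOCl: 2.88 / 0.3546 = 8.121 ppm.
(b) FC to add: 8.121 − 0.4 = 7.721 mg/L as Cl₂.
(b) Cl₂ equivalent: 7.721 mg/L × 308,000 L = 2378 g.
(b) Product at 13.0% available Cl: 2378 / 0.13 = 18,290 g.
(b) Volume: 18,290 g ÷ 1.16 g/mL = 15,770 mL.

(a) 147 g; (b) 15.8 L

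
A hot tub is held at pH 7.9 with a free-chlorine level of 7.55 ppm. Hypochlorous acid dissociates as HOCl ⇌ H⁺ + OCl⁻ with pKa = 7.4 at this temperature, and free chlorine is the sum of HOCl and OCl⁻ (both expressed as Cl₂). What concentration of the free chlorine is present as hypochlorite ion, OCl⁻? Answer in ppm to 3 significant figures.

5.74 ppm

[OCl⁻]/[HOCl] = 10^(pH − pKa) = 10^(7.9 − 7.4) = 10^0.50 = 3.162.
Fraction as HOCl = 1 / (1 + 3.162) = 0.2403.
OCl⁻ = (1 − 0.2403) × 7.55 ppm = 5.736 ppm.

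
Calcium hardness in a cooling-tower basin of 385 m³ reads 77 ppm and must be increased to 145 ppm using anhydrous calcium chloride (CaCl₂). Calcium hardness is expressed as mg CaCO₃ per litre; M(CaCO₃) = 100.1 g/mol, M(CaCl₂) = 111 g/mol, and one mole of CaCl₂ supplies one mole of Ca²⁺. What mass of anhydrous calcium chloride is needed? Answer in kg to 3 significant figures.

Volume: 385 m³ = 385,000 L.
Hardness to add: (145 − 77) = 68 mg/L as CaCO₃ × 385,000 L = 26,180 g as CaCO₃.
Moles of Ca²⁺ (1 mol Ca²⁺ ≡ 1 mol CaCO₃): 26,180 / 100.1 g/mol = 261.5 mol.
Mass of CaCl₂: 261.5 × 111 = 29,030 g.

29.0 kg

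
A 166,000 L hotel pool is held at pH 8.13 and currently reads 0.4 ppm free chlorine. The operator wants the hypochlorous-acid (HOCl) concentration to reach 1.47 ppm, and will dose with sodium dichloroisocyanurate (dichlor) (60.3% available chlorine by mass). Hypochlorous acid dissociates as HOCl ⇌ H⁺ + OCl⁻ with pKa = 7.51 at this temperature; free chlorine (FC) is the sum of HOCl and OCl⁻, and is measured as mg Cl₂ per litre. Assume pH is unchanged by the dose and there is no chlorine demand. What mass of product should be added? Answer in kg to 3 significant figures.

1.98 kg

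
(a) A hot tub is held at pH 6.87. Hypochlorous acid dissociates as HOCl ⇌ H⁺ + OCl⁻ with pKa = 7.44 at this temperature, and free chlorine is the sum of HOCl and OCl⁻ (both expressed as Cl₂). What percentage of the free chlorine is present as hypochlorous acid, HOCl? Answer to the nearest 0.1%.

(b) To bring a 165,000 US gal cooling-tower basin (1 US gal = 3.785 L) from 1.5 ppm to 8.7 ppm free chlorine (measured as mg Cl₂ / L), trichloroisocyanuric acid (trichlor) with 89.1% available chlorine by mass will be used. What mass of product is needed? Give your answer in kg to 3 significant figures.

(a) 78.8%; (b) 5.05 kg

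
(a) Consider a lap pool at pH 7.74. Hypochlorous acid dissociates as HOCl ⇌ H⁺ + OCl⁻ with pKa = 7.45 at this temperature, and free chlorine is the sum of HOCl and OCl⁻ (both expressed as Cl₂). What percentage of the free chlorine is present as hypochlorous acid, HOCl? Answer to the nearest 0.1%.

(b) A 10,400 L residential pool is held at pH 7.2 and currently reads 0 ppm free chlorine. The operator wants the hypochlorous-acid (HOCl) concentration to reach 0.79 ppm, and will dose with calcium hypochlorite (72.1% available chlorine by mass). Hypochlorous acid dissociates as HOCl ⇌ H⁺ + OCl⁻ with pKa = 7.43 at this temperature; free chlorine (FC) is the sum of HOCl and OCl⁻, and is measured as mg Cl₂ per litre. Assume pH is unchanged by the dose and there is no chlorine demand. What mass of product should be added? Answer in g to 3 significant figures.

(a) [OCl⁻]/[HOCl] = 10^(pH − pKa) = 10^(7.74 − 7.45) = 10^0.29 = 1.95.
(a) Fraction as HOCl = 1 / (1 + 1.95) = 0.339.

(b) [OCl⁻]/[HOCl] = 10^(pH − pKa) = 10^(7.2 − 7.43) = 0.5888; fraction as HOCl = 1/(1 + 0.5888) = 0.6294.
(b) Free chlorine required for 0.79 ppm HOCl: 0.79 / 0.6294 = 1.255 ppm.
(b) FC to add: 1.255 − 0 = 1.255 mg/L as Cl₂.
(b) Cl₂ equivalent: 1.255 mg/L × 10,400 L = 13.05 g.
(b) Product at 72.1% available Cl: 13.05 / 0.721 = 18.11 g.

(a) 33.9%; (b) 18.1 g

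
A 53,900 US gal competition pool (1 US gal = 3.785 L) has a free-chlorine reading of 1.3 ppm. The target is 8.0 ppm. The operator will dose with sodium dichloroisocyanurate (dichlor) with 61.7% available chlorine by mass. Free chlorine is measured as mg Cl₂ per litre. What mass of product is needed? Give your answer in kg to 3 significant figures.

Volume: 53,900 US gal × 3.785 L/gal = 204,012 L.
Chlorine deficit: 8.0 − 1.3 = 6.7 ppm = 6.7 mg/L as Cl₂.
Cl₂ equivalent needed: 6.7 mg/L × 204,012 L = 1,367,000 mg = 1367 g.
Product at 61.7% available chlorine: 1367 / 0.617 = 2215 g.

2.22 kg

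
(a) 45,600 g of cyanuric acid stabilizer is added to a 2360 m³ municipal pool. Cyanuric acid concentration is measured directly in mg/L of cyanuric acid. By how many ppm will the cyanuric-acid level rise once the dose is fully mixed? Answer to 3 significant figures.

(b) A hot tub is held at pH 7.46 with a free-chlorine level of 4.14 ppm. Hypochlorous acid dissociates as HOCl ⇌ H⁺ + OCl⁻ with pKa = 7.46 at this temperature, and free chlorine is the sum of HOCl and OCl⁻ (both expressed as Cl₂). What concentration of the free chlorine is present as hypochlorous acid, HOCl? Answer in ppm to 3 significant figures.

(a) 19.3 ppm; (b) 2.07 ppm

(a) Volume: 2360 m³ = 2,360,000 L.
(a) Rise: 45,600 g / 2,360,000 L × 1000 = 19.32 mg/L.

(b) [OCl⁻]/[HOCl] = 10^(pH − pKa) = 10^(7.46 − 7.46) = 10^0.00 = 1.
(b) Fraction as HOCl = 1 / (1 + 1) = 0.5.
(b) HOCl = 0.5 × 4.14 ppm = 2.07 ppm.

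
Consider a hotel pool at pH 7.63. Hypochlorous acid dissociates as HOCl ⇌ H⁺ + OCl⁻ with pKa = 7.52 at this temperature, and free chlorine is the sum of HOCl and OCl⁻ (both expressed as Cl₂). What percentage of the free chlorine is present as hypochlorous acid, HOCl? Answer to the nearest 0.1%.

43.7%

[OCl⁻]/[HOCl] = 10^(pH − pKa) = 10^(7.63 − 7.52) = 10^0.11 = 1.288.
Fraction as HOCl = 1 / (1 + 1.288) = 0.437.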